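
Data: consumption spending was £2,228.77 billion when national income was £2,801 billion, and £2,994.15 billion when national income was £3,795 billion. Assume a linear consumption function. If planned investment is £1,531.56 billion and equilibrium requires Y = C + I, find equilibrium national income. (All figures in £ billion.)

MPC = (2994.15 − 2228.77)/(3795 − 2801) = 765.38/994 = 0.77
a = 2228.77 − 0.77(2801) = 72
Equilibrium: Y = 72 + 0.77Y + 1531.56
0.23Y = 1603.56, so Y = 1603.56/0.23 = 6972

Y = 6972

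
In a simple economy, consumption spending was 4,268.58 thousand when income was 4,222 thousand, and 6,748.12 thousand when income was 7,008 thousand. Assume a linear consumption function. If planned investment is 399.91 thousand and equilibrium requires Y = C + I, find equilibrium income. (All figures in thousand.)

MPC = (6748.12 − 4268.58)/(7008 − 4222) = 2479.54/2786 = 0.89
a = 4268.58 − 0.89(4222) = 511
Equilibrium: Y = 511 + 0.89Y + 399.91
0.11Y = 910.91, so Y = 910.91/0.11 = 8281

Y = 8281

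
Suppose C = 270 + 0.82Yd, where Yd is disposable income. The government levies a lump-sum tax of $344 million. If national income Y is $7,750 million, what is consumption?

Yd = Y − T = 7750 − 344 = 7406
C = 270 + 0.82(7406) = 270 + 6072.92 = 6342.92

C = 6342.92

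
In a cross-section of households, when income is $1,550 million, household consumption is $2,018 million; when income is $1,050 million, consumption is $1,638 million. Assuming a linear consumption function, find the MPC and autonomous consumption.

MPC = 0.76; a = 840

MPC = ΔC/ΔY = (2018 − 1638)/(1550 − 1050) = 380/500 = 0.76
a = C − MPC·Y = 1638 − 0.76(1050) = 1638 − 798 = 840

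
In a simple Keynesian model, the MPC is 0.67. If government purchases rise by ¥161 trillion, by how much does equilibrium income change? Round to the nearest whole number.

The multiplier is 1/(1 − MPC) = 1/0.33.
ΔY = 161/0.33 = 487.88 ≈ 488

ΔY ≈ 488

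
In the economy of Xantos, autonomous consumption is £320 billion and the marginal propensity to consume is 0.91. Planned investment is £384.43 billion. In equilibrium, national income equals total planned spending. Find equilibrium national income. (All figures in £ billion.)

Y = 7827

Y = C + I = 320 + 0.91Y + 384.43
Y − 0.91Y = 704.43
0.09Y = 704.43, so Y = 704.43/0.09 = 7827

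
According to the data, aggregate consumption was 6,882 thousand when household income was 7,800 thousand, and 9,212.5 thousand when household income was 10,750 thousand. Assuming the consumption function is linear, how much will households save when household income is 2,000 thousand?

MPC = (9212.5 − 6882)/(10750 − 7800) = 2330.5/2950 = 0.79
a = 6882 − 0.79(7800) = 6882 − 6162 = 720
C = 720 + 0.79(2000) = 2300
S = 2000 − 2300 = -300

S = -300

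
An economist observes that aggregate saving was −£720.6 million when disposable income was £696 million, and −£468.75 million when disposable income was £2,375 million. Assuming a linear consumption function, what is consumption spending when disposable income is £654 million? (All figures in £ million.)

MPS = ΔS/ΔY = (-468.75 − (-720.6))/(2375 − 696) = 251.85/1679 = 0.15
MPC = 1 − MPS = 0.85
Autonomous saving = -720.6 − 0.15(696) = -825, so a = 825
C = 825 + 0.85(654) = 825 + 555.9 = 1380.9

C = 1380.9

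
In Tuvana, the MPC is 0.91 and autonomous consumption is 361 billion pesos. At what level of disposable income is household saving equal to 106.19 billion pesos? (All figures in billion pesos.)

Y = 5191

S = Y − C = -361 + 0.09Y
-361 + 0.09Y = 106.19, so 0.09Y = 467.19 and Y = 5191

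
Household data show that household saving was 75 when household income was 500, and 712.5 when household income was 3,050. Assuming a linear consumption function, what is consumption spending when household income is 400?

MPS = ΔS/ΔY = (712.5 − 75)/(3050 − 500) = 637.5/2550 = 0.25
MPC = 1 − MPS = 0.75
Autonomous saving = 75 − 0.25(500) = -50, so a = 50
C = 50 + 0.75(400) = 50 + 300 = 350

C = 350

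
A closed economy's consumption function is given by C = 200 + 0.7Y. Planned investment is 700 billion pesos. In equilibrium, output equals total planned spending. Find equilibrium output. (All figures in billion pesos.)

Y = C + I = 200 + 0.7Y + 700
Y − 0.7Y = 900
0.3Y = 900, so Y = 900/0.3 = 3000

Y = 3000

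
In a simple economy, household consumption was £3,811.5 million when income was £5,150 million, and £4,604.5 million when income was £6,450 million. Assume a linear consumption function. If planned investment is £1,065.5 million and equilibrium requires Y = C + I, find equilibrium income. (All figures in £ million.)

Y = 4450

MPC = (4604.5 − 3811.5)/(6450 − 5150) = 793/1300 = 0.61
a = 3811.5 − 0.61(5150) = 670
Equilibrium: Y = 670 + 0.61Y + 1065.5
0.39Y = 1735.5, so Y = 1735.5/0.39 = 4450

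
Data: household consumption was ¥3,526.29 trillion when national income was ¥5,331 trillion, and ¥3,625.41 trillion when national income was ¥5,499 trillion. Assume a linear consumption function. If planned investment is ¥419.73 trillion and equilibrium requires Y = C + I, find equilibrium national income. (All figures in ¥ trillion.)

MPC = (3625.41 − 3526.29)/(5499 − 5331) = 99.12/168 = 0.59
a = 3526.29 − 0.59(5331) = 381
Equilibrium: Y = 381 + 0.59Y + 419.73
0.41Y = 800.73, so Y = 800.73/0.41 = 1953

Y = 1953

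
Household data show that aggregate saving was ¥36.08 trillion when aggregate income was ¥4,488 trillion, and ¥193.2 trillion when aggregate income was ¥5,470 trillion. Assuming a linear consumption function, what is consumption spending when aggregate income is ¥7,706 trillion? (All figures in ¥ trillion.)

MPS = ΔS/ΔY = (193.2 − 36.08)/(5470 − 4488) = 157.12/982 = 0.16
MPC = 1 − MPS = 0.84
Autonomous saving = 36.08 − 0.16(4488) = -682, so a = 682
C = 682 + 0.84(7706) = 682 + 6473.04 = 7155.04

C = 7155.04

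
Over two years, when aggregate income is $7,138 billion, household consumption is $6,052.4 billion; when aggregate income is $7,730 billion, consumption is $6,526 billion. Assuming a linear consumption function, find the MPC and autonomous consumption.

MPC = ΔC/ΔY = (6526 − 6052.4)/(7730 − 7138) = 473.6/592 = 0.8
a = C − MPC·Y = 6052.4 − 0.8(7138) = 6052.4 − 5710.4 = 342

MPC = 0.8; a = 342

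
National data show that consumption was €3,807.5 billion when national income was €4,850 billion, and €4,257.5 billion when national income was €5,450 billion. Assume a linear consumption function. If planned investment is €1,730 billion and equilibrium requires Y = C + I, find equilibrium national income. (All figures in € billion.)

MPC = (4257.5 − 3807.5)/(5450 − 4850) = 450/600 = 0.75
a = 3807.5 − 0.75(4850) = 170
Equilibrium: Y = 170 + 0.75Y + 1730
0.25Y = 1900, so Y = 1900/0.25 = 7600

Y = 7600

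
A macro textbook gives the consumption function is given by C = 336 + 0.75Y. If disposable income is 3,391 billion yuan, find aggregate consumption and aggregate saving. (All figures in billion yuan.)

C = 336 + 0.75(3391) = 336 + 2543.25 = 2879.25
S = Y − C = 3391 − 2879.25 = 511.75

C = 2879.25; S = 511.75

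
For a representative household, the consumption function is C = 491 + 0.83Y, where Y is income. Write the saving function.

S = -491 + 0.17Y

S = Y − C = Y − (491 + 0.83Y) = -491 + (1 − 0.83)Y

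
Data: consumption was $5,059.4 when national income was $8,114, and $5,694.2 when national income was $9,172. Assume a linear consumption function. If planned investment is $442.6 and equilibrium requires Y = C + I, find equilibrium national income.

MPC = (5694.2 − 5059.4)/(9172 − 8114) = 634.8/1058 = 0.6
a = 5059.4 − 0.6(8114) = 191
Equilibrium: Y = 191 + 0.6Y + 442.6
0.4Y = 633.6, so Y = 633.6/0.4 = 1584

Y = 1584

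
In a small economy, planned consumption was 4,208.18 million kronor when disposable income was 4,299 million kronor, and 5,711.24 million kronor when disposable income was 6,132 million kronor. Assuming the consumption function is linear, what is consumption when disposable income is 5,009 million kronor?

MPC = (5711.24 − 4208.18)/(6132 − 4299) = 1503.06/1833 = 0.82
a = 4208.18 − 0.82(4299) = 4208.18 − 3525.18 = 683
C = 683 + 0.82(5009) = 683 + 4107.38 = 4790.38

C = 4790.38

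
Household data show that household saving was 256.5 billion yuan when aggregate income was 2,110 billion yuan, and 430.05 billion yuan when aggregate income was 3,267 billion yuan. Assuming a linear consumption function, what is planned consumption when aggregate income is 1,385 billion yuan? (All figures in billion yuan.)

MPS = ΔS/ΔY = (430.05 − 256.5)/(3267 − 2110) = 173.55/1157 = 0.15
MPC = 1 − MPS = 0.85
Autonomous saving = 256.5 − 0.15(2110) = -60, so a = 60
C = 60 + 0.85(1385) = 60 + 1177.25 = 1237.25

C = 1237.25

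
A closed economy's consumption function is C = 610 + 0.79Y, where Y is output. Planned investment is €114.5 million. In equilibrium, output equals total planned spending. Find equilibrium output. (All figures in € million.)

Y = 3450

Y = C + I = 610 + 0.79Y + 114.5
Y − 0.79Y = 724.5
0.21Y = 724.5, so Y = 724.5/0.21 = 3450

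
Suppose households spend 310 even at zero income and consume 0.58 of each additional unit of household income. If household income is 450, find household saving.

S = -121

C = 310 + 0.58(450) = 310 + 261 = 571
S = Y − C = 450 − 571 = -121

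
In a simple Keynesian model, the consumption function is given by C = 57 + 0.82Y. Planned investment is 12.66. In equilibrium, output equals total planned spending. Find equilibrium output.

Y = 387

Y = C + I = 57 + 0.82Y + 12.66
Y − 0.82Y = 69.66
0.18Y = 69.66, so Y = 69.66/0.18 = 387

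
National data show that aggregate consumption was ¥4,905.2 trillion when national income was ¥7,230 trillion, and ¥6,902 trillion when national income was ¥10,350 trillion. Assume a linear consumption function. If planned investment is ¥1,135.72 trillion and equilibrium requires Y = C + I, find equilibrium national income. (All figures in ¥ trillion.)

Y = 3927

MPC = (6902 − 4905.2)/(10350 − 7230) = 1996.8/3120 = 0.64
a = 4905.2 − 0.64(7230) = 278
Equilibrium: Y = 278 + 0.64Y + 1135.72
0.36Y = 1413.72, so Y = 1413.72/0.36 = 3927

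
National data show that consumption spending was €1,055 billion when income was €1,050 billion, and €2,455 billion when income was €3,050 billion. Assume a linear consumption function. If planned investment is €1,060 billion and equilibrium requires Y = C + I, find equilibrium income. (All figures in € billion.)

Y = 4600

MPC = (2455 − 1055)/(3050 − 1050) = 1400/2000 = 0.7
a = 1055 − 0.7(1050) = 320
Equilibrium: Y = 320 + 0.7Y + 1060
0.3Y = 1380, so Y = 1380/0.3 = 4600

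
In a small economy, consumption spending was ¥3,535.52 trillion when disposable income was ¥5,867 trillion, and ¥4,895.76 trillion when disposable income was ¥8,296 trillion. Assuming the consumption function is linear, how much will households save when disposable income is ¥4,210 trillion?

MPC = (4895.76 − 3535.52)/(8296 − 5867) = 1360.24/2429 = 0.56
a = 3535.52 − 0.56(5867) = 3535.52 − 3285.52 = 250
C = 250 + 0.56(4210) = 2607.6
S = 4210 − 2607.6 = 1602.4

S = 1602.4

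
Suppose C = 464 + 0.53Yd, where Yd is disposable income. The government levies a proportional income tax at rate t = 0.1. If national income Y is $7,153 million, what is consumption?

Yd = (1 − 0.1)(7153) = 0.9(7153) = 6437.7
C = 464 + 0.53(6437.7) = 464 + 3411.981 = 3875.981

C = 3875.981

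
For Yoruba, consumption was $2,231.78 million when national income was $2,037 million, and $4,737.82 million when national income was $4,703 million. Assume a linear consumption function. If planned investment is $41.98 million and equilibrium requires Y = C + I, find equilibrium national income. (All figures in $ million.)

MPC = (4737.82 − 2231.78)/(4703 − 2037) = 2506.04/2666 = 0.94
a = 2231.78 − 0.94(2037) = 317
Equilibrium: Y = 317 + 0.94Y + 41.98
0.06Y = 358.98, so Y = 358.98/0.06 = 5983

Y = 5983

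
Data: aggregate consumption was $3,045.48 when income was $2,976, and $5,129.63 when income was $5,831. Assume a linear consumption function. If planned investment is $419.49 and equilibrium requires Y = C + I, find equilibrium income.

Y = 4787

MPC = (5129.63 − 3045.48)/(5831 − 2976) = 2084.15/2855 = 0.73
a = 3045.48 − 0.73(2976) = 873
Equilibrium: Y = 873 + 0.73Y + 419.49
0.27Y = 1292.49, so Y = 1292.49/0.27 = 4787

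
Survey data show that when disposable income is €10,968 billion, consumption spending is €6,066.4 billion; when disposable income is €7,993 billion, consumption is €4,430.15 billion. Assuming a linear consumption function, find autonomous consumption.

MPC = ΔC/ΔY = (6066.4 − 4430.15)/(10968 − 7993) = 1636.25/2975 = 0.55
a = C − MPC·Y = 4430.15 − 0.55(7993) = 4430.15 − 4396.15 = 34

a = 34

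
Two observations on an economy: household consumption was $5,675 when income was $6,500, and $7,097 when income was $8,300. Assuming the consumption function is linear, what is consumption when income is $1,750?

C = 1922.5

MPC = (7097 − 5675)/(8300 − 6500) = 1422/1800 = 0.79
a = 5675 − 0.79(6500) = 5675 − 5135 = 540
C = 540 + 0.79(1750) = 540 + 1382.5 = 1922.5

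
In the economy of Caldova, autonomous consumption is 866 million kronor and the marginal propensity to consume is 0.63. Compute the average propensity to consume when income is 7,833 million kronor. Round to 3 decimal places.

C = 866 + 0.63(7833) = 5800.79
APC = C/Y = 5800.79/7833 = 0.741

APC = 0.741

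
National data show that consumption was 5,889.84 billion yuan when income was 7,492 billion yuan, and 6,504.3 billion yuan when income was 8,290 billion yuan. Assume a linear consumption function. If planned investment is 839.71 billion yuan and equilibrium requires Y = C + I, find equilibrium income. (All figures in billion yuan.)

Y = 4177

MPC = (6504.3 − 5889.84)/(8290 − 7492) = 614.46/798 = 0.77
a = 5889.84 − 0.77(7492) = 121
Equilibrium: Y = 121 + 0.77Y + 839.71
0.23Y = 960.71, so Y = 960.71/0.23 = 4177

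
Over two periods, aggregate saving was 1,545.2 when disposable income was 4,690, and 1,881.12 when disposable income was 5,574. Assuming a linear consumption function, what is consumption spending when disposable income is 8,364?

C = 5422.68

MPS = ΔS/ΔY = (1881.12 − 1545.2)/(5574 − 4690) = 335.92/884 = 0.38
MPC = 1 − MPS = 0.62
Autonomous saving = 1545.2 − 0.38(4690) = -237, so a = 237
C = 237 + 0.62(8364) = 237 + 5185.68 = 5422.68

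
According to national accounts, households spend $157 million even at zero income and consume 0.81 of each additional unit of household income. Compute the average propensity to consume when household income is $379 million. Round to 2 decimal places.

APC = 1.22

C = 157 + 0.81(379) = 463.99
APC = C/Y = 463.99/379 = 1.22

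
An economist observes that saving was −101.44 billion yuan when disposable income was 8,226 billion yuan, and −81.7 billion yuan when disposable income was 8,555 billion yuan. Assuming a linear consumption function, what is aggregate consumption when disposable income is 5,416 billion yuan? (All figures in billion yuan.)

C = 5686.04

MPS = ΔS/ΔY = (-81.7 − (-101.44))/(8555 − 8226) = 19.74/329 = 0.06
MPC = 1 − MPS = 0.94
Autonomous saving = -101.44 − 0.06(8226) = -595, so a = 595
C = 595 + 0.94(5416) = 595 + 5091.04 = 5686.04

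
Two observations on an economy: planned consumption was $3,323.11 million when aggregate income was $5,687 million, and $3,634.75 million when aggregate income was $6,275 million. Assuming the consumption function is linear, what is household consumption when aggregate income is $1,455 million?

C = 1080.15

MPC = (3634.75 − 3323.11)/(6275 − 5687) = 311.64/588 = 0.53
a = 3323.11 − 0.53(5687) = 3323.11 − 3014.11 = 309
C = 309 + 0.53(1455) = 309 + 771.15 = 1080.15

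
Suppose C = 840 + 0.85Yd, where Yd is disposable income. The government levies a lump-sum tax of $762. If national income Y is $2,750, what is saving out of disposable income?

S = -541.8

Yd = Y − T = 2750 − 762 = 1988
C = 840 + 0.85(1988) = 840 + 1689.8 = 2529.8
S = Yd − C = 1988 − 2529.8 = -541.8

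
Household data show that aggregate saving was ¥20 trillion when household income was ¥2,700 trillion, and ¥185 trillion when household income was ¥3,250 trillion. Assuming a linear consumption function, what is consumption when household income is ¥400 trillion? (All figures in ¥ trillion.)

C = 1070

MPS = ΔS/ΔY = (185 − 20)/(3250 − 2700) = 165/550 = 0.3
MPC = 1 − MPS = 0.7
Autonomous saving = 20 − 0.3(2700) = -790, so a = 790
C = 790 + 0.7(400) = 790 + 280 = 1070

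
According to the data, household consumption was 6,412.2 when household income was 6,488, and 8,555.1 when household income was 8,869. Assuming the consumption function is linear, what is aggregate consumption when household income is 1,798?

C = 2191.2

MPC = (8555.1 − 6412.2)/(8869 − 6488) = 2142.9/2381 = 0.9
a = 6412.2 − 0.9(6488) = 6412.2 − 5839.2 = 573
C = 573 + 0.9(1798) = 573 + 1618.2 = 2191.2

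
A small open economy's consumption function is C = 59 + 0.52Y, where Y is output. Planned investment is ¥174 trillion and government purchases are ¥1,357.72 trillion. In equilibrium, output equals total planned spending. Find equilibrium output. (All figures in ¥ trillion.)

Y = C + I + G = 59 + 0.52Y + 174 + 1357.72
Y − 0.52Y = 1590.72
0.48Y = 1590.72, so Y = 1590.72/0.48 = 3314

Y = 3314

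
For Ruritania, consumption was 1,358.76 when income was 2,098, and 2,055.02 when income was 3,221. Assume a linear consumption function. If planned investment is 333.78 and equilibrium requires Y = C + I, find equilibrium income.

MPC = (2055.02 − 1358.76)/(3221 − 2098) = 696.26/1123 = 0.62
a = 1358.76 − 0.62(2098) = 58
Equilibrium: Y = 58 + 0.62Y + 333.78
0.38Y = 391.78, so Y = 391.78/0.38 = 1031

Y = 1031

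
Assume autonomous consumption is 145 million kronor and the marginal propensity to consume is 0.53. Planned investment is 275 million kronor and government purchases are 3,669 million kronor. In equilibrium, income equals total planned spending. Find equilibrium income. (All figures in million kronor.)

Y = C + I + G = 145 + 0.53Y + 275 + 3669
Y − 0.53Y = 4089
0.47Y = 4089, so Y = 4089/0.47 = 8700

Y = 8700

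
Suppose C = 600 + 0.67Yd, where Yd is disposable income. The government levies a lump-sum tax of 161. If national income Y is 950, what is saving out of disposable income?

S = -339.63

Yd = Y − T = 950 − 161 = 789
C = 600 + 0.67(789) = 600 + 528.63 = 1128.63
S = Yd − C = 789 − 1128.63 = -339.63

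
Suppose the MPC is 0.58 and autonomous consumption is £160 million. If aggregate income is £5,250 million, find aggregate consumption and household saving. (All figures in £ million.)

C = 3205; S = 2045

C = 160 + 0.58(5250) = 160 + 3045 = 3205
S = Y − C = 5250 − 3205 = 2045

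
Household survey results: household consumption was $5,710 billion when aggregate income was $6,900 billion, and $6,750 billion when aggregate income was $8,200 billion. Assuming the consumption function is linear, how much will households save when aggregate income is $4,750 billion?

MPC = (6750 − 5710)/(8200 − 6900) = 1040/1300 = 0.8
a = 5710 − 0.8(6900) = 5710 − 5520 = 190
C = 190 + 0.8(4750) = 3990
S = 4750 − 3990 = 760

S = 760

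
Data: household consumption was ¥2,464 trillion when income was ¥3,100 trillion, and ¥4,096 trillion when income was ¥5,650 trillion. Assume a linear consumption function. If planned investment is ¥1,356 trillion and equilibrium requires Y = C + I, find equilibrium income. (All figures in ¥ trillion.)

Y = 5100

MPC = (4096 − 2464)/(5650 − 3100) = 1632/2550 = 0.64
a = 2464 − 0.64(3100) = 480
Equilibrium: Y = 480 + 0.64Y + 1356
0.36Y = 1836, so Y = 1836/0.36 = 5100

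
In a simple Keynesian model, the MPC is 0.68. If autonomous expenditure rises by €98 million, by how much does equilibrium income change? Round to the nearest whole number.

ΔY ≈ 306

The multiplier is 1/(1 − MPC) = 1/0.32.
ΔY = 98/0.32 = 306.25 ≈ 306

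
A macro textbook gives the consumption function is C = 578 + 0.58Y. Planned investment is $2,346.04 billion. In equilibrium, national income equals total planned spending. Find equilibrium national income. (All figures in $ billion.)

Y = 6962

Y = C + I = 578 + 0.58Y + 2346.04
Y − 0.58Y = 2924.04
0.42Y = 2924.04, so Y = 2924.04/0.42 = 6962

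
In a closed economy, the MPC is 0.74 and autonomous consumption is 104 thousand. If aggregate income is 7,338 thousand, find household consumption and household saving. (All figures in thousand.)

C = 104 + 0.74(7338) = 104 + 5430.12 = 5534.12
S = Y − C = 7338 − 5534.12 = 1803.88

C = 5534.12; S = 1803.88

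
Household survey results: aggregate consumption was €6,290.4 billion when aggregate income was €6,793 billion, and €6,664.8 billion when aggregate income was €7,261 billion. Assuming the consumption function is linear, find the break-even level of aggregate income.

Y = 4280

MPC = (6664.8 − 6290.4)/(7261 − 6793) = 374.4/468 = 0.8
a = 6290.4 − 0.8(6793) = 6290.4 − 5434.4 = 856
Break-even: Y = a/(1−MPC) = 856/0.2 = 4280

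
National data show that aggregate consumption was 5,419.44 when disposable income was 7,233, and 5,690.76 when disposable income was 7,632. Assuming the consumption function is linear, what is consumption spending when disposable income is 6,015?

C = 4591.2

MPC = (5690.76 − 5419.44)/(7632 − 7233) = 271.32/399 = 0.68
a = 5419.44 − 0.68(7233) = 5419.44 − 4918.44 = 501
C = 501 + 0.68(6015) = 501 + 4090.2 = 4591.2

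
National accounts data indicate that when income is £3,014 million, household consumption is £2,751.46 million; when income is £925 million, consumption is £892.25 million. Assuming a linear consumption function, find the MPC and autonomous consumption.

MPC = ΔC/ΔY = (2751.46 − 892.25)/(3014 − 925) = 1859.21/2089 = 0.89
a = C − MPC·Y = 892.25 − 0.89(925) = 892.25 − 823.25 = 69

MPC = 0.89; a = 69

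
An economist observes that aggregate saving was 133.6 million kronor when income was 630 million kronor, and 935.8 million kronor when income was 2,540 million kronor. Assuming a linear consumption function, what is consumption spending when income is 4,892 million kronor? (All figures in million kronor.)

MPS = ΔS/ΔY = (935.8 − 133.6)/(2540 − 630) = 802.2/1910 = 0.42
MPC = 1 − MPS = 0.58
Autonomous saving = 133.6 − 0.42(630) = -131, so a = 131
C = 131 + 0.58(4892) = 131 + 2837.36 = 2968.36

C = 2968.36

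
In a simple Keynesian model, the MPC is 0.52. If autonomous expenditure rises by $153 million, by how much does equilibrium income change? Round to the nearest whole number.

The multiplier is 1/(1 − MPC) = 1/0.48.
ΔY = 153/0.48 = 318.75 ≈ 319

ΔY ≈ 319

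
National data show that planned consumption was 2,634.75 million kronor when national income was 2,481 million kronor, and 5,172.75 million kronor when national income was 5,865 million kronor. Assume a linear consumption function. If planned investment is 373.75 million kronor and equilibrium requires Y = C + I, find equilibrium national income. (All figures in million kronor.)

Y = 4591

MPC = (5172.75 − 2634.75)/(5865 − 2481) = 2538/3384 = 0.75
a = 2634.75 − 0.75(2481) = 774
Equilibrium: Y = 774 + 0.75Y + 373.75
0.25Y = 1147.75, so Y = 1147.75/0.25 = 4591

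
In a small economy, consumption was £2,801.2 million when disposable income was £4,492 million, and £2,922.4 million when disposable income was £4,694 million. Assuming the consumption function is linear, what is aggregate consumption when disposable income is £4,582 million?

MPC = (2922.4 − 2801.2)/(4694 − 4492) = 121.2/202 = 0.6
a = 2801.2 − 0.6(4492) = 2801.2 − 2695.2 = 106
C = 106 + 0.6(4582) = 106 + 2749.2 = 2855.2

C = 2855.2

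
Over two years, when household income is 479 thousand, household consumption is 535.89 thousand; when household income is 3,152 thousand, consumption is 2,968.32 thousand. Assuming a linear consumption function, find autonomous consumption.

a = 100

MPC = ΔC/ΔY = (2968.32 − 535.89)/(3152 − 479) = 2432.43/2673 = 0.91
a = C − MPC·Y = 535.89 − 0.91(479) = 535.89 − 435.89 = 100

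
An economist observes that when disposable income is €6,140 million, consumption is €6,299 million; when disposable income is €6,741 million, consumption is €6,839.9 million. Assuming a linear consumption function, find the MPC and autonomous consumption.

MPC = ΔC/ΔY = (6839.9 − 6299)/(6741 − 6140) = 540.9/601 = 0.9
a = C − MPC·Y = 6299 − 0.9(6140) = 6299 − 5526 = 773

MPC = 0.9; a = 773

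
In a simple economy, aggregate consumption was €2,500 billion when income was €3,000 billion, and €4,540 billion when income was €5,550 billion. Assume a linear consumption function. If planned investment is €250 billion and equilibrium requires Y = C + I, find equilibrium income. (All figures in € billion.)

MPC = (4540 − 2500)/(5550 − 3000) = 2040/2550 = 0.8
a = 2500 − 0.8(3000) = 100
Equilibrium: Y = 100 + 0.8Y + 250
0.2Y = 350, so Y = 350/0.2 = 1750

Y = 1750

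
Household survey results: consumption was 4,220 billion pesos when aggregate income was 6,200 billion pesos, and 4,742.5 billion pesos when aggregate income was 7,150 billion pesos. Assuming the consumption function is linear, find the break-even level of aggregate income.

MPC = (4742.5 − 4220)/(7150 − 6200) = 522.5/950 = 0.55
a = 4220 − 0.55(6200) = 4220 − 3410 = 810
Break-even: Y = a/(1−MPC) = 810/0.45 = 1800

Y = 1800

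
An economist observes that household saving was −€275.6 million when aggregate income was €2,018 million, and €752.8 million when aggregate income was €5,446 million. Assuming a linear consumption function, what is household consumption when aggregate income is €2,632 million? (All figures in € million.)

MPS = ΔS/ΔY = (752.8 − (-275.6))/(5446 − 2018) = 1028.4/3428 = 0.3
MPC = 1 − MPS = 0.7
Autonomous saving = -275.6 − 0.3(2018) = -881, so a = 881
C = 881 + 0.7(2632) = 881 + 1842.4 = 2723.4

C = 2723.4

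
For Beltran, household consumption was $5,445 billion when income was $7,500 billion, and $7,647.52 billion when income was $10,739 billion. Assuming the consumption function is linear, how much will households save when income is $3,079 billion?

MPC = (7647.52 − 5445)/(10739 − 7500) = 2202.52/3239 = 0.68
a = 5445 − 0.68(7500) = 5445 − 5100 = 345
C = 345 + 0.68(3079) = 2438.72
S = 3079 − 2438.72 = 640.28

S = 640.28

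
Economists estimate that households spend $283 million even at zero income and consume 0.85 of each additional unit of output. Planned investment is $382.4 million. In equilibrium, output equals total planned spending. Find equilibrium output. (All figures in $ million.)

Y = 4436

Y = C + I = 283 + 0.85Y + 382.4
Y − 0.85Y = 665.4
0.15Y = 665.4, so Y = 665.4/0.15 = 4436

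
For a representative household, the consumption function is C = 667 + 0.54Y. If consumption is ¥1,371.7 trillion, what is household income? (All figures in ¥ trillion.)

667 + 0.54Y = 1371.7
0.54Y = 704.7, so Y = 704.7/0.54 = 1305

Y = 1305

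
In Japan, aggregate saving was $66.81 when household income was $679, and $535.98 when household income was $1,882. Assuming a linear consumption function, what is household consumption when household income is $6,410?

MPS = ΔS/ΔY = (535.98 − 66.81)/(1882 − 679) = 469.17/1203 = 0.39
MPC = 1 − MPS = 0.61
Autonomous saving = 66.81 − 0.39(679) = -198, so a = 198
C = 198 + 0.61(6410) = 198 + 3910.1 = 4108.1

C = 4108.1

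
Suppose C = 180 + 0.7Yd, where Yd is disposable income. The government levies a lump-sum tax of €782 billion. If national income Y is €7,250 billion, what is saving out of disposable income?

S = 1760.4

Yd = Y − T = 7250 − 782 = 6468
C = 180 + 0.7(6468) = 180 + 4527.6 = 4707.6
S = Yd − C = 6468 − 4707.6 = 1760.4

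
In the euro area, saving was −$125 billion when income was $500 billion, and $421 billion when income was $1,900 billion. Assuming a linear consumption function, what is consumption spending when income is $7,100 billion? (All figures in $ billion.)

C = 4651

MPS = ΔS/ΔY = (421 − (-125))/(1900 − 500) = 546/1400 = 0.39
MPC = 1 − MPS = 0.61
Autonomous saving = -125 − 0.39(500) = -320, so a = 320
C = 320 + 0.61(7100) = 320 + 4331 = 4651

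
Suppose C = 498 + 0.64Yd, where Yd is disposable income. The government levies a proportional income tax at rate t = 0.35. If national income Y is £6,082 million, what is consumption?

Yd = (1 − 0.35)(6082) = 0.65(6082) = 3953.3
C = 498 + 0.64(3953.3) = 498 + 2530.112 = 3028.112

C = 3028.112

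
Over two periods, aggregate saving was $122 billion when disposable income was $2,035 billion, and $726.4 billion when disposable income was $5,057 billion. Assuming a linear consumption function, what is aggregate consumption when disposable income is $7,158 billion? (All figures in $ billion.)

MPS = ΔS/ΔY = (726.4 − 122)/(5057 − 2035) = 604.4/3022 = 0.2
MPC = 1 − MPS = 0.8
Autonomous saving = 122 − 0.2(2035) = -285, so a = 285
C = 285 + 0.8(7158) = 285 + 5726.4 = 6011.4

C = 6011.4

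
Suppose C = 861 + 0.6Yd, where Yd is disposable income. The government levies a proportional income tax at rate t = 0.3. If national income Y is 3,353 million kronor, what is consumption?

C = 2269.26

Yd = (1 − 0.3)(3353) = 0.7(3353) = 2347.1
C = 861 + 0.6(2347.1) = 861 + 1408.26 = 2269.26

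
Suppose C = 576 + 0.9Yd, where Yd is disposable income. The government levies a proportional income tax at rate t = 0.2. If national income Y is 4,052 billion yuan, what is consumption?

Yd = (1 − 0.2)(4052) = 0.8(4052) = 3241.6
C = 576 + 0.9(3241.6) = 576 + 2917.44 = 3493.44

C = 3493.44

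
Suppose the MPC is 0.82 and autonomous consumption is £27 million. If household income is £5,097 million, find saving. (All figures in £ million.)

C = 27 + 0.82(5097) = 27 + 4179.54 = 4206.54
S = Y − C = 5097 − 4206.54 = 890.46

S = 890.46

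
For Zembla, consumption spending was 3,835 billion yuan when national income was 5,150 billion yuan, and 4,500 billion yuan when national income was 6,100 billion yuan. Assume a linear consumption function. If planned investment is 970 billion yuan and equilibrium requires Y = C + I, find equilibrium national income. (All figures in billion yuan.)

Y = 4000

MPC = (4500 − 3835)/(6100 − 5150) = 665/950 = 0.7
a = 3835 − 0.7(5150) = 230
Equilibrium: Y = 230 + 0.7Y + 970
0.3Y = 1200, so Y = 1200/0.3 = 4000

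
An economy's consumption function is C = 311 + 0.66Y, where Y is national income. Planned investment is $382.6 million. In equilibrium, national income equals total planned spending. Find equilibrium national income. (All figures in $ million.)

Y = 2040

Y = C + I = 311 + 0.66Y + 382.6
Y − 0.66Y = 693.6
0.34Y = 693.6, so Y = 693.6/0.34 = 2040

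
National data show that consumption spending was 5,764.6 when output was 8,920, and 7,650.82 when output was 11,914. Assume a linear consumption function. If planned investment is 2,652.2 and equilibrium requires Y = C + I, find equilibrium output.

Y = 7560

MPC = (7650.82 − 5764.6)/(11914 − 8920) = 1886.22/2994 = 0.63
a = 5764.6 − 0.63(8920) = 145
Equilibrium: Y = 145 + 0.63Y + 2652.2
0.37Y = 2797.2, so Y = 2797.2/0.37 = 7560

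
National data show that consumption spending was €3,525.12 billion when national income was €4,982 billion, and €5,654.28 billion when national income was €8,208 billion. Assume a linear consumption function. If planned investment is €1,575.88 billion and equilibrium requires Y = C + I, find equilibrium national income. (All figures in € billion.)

MPC = (5654.28 − 3525.12)/(8208 − 4982) = 2129.16/3226 = 0.66
a = 3525.12 − 0.66(4982) = 237
Equilibrium: Y = 237 + 0.66Y + 1575.88
0.34Y = 1812.88, so Y = 1812.88/0.34 = 5332

Y = 5332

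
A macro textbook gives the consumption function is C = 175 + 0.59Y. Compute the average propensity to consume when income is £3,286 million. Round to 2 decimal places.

C = 175 + 0.59(3286) = 2113.74
APC = C/Y = 2113.74/3286 = 0.64

APC = 0.64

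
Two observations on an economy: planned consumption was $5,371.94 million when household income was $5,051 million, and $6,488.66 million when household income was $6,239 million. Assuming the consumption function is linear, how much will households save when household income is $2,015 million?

MPC = (6488.66 − 5371.94)/(6239 − 5051) = 1116.72/1188 = 0.94
a = 5371.94 − 0.94(5051) = 5371.94 − 4747.94 = 624
C = 624 + 0.94(2015) = 2518.1
S = 2015 − 2518.1 = -503.1

S = -503.1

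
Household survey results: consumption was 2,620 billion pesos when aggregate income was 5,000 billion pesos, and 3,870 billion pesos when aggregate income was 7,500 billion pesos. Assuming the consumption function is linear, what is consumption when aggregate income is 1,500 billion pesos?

MPC = (3870 − 2620)/(7500 − 5000) = 1250/2500 = 0.5
a = 2620 − 0.5(5000) = 2620 − 2500 = 120
C = 120 + 0.5(1500) = 120 + 750 = 870

C = 870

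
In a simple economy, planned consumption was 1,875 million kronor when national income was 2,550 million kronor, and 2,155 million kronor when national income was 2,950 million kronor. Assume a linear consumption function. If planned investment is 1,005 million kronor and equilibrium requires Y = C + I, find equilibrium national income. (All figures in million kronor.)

MPC = (2155 − 1875)/(2950 − 2550) = 280/400 = 0.7
a = 1875 − 0.7(2550) = 90
Equilibrium: Y = 90 + 0.7Y + 1005
0.3Y = 1095, so Y = 1095/0.3 = 3650

Y = 3650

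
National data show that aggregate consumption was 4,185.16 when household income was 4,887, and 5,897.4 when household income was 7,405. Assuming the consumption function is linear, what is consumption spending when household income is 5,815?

MPC = (5897.4 − 4185.16)/(7405 − 4887) = 1712.24/2518 = 0.68
a = 4185.16 − 0.68(4887) = 4185.16 − 3323.16 = 862
C = 862 + 0.68(5815) = 862 + 3954.2 = 4816.2

C = 4816.2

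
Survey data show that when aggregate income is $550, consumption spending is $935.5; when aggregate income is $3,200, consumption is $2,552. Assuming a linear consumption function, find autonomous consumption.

a = 600

MPC = ΔC/ΔY = (2552 − 935.5)/(3200 − 550) = 1616.5/2650 = 0.61
a = C − MPC·Y = 935.5 − 0.61(550) = 935.5 − 335.5 = 600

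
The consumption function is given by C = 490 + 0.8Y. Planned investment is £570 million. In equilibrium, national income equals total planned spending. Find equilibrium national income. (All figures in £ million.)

Y = 5300

Y = C + I = 490 + 0.8Y + 570
Y − 0.8Y = 1060
0.2Y = 1060, so Y = 1060/0.2 = 5300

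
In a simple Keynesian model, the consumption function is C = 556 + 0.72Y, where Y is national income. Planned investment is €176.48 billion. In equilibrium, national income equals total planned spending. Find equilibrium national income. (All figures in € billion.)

Y = C + I = 556 + 0.72Y + 176.48
Y − 0.72Y = 732.48
0.28Y = 732.48, so Y = 732.48/0.28 = 2616

Y = 2616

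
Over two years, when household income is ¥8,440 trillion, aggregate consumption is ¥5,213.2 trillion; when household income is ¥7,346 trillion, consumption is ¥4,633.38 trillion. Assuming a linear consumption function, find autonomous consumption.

a = 740

MPC = ΔC/ΔY = (5213.2 − 4633.38)/(8440 − 7346) = 579.82/1094 = 0.53
a = C − MPC·Y = 4633.38 − 0.53(7346) = 4633.38 − 3893.38 = 740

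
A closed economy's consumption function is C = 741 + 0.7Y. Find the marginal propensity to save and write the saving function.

MPS = 1 − MPC = 1 − 0.7 = 0.3
S = Y − C = -741 + 0.3Y

MPS = 0.3; S = -741 + 0.3Y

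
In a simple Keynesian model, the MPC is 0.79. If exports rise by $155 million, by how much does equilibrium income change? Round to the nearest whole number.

ΔY ≈ 738

The multiplier is 1/(1 − MPC) = 1/0.21.
ΔY = 155/0.21 = 738.10 ≈ 738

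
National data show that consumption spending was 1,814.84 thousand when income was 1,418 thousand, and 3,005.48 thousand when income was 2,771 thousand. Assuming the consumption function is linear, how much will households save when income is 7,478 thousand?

MPC = (3005.48 − 1814.84)/(2771 − 1418) = 1190.64/1353 = 0.88
a = 1814.84 − 0.88(1418) = 1814.84 − 1247.84 = 567
C = 567 + 0.88(7478) = 7147.64
S = 7478 − 7147.64 = 330.36

S = 330.36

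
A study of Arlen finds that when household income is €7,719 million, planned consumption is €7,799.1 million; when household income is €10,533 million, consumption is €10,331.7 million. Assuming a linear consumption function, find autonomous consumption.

MPC = ΔC/ΔY = (10331.7 − 7799.1)/(10533 − 7719) = 2532.6/2814 = 0.9
a = C − MPC·Y = 7799.1 − 0.9(7719) = 7799.1 − 6947.1 = 852

a = 852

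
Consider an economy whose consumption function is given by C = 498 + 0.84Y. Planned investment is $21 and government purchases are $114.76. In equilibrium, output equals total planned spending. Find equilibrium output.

Y = 3961

Y = C + I + G = 498 + 0.84Y + 21 + 114.76
Y − 0.84Y = 633.76
0.16Y = 633.76, so Y = 633.76/0.16 = 3961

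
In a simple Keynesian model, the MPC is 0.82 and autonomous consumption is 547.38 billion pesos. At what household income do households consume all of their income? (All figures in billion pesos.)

Y = 3041

At break-even, C = Y: 547.38 + 0.82Y = Y
0.18Y = 547.38, so Y = 547.38/0.18 = 3041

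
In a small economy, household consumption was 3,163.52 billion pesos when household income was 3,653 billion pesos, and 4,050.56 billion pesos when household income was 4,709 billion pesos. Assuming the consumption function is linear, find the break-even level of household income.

MPC = (4050.56 − 3163.52)/(4709 − 3653) = 887.04/1056 = 0.84
a = 3163.52 − 0.84(3653) = 3163.52 − 3068.52 = 95
Break-even: Y = a/(1−MPC) = 95/0.16 = 593.75

Y = 593.75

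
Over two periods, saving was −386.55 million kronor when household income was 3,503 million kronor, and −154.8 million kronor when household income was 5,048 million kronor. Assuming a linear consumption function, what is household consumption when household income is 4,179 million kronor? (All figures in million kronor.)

MPS = ΔS/ΔY = (-154.8 − (-386.55))/(5048 − 3503) = 231.75/1545 = 0.15
MPC = 1 − MPS = 0.85
Autonomous saving = -386.55 − 0.15(3503) = -912, so a = 912
C = 912 + 0.85(4179) = 912 + 3552.15 = 4464.15

C = 4464.15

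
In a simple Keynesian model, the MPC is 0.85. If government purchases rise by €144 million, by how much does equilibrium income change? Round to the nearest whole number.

The multiplier is 1/(1 − MPC) = 1/0.15.
ΔY = 144/0.15 = 960.00 ≈ 960

ΔY ≈ 960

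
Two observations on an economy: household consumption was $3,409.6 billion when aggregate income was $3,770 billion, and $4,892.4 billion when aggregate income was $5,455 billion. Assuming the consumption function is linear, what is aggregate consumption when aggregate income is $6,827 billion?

MPC = (4892.4 − 3409.6)/(5455 − 3770) = 1482.8/1685 = 0.88
a = 3409.6 − 0.88(3770) = 3409.6 − 3317.6 = 92
C = 92 + 0.88(6827) = 92 + 6007.76 = 6099.76

C = 6099.76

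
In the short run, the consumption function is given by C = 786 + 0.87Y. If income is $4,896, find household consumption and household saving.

C = 786 + 0.87(4896) = 786 + 4259.52 = 5045.52
S = Y − C = 4896 − 5045.52 = -149.52

C = 5045.52; S = -149.52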